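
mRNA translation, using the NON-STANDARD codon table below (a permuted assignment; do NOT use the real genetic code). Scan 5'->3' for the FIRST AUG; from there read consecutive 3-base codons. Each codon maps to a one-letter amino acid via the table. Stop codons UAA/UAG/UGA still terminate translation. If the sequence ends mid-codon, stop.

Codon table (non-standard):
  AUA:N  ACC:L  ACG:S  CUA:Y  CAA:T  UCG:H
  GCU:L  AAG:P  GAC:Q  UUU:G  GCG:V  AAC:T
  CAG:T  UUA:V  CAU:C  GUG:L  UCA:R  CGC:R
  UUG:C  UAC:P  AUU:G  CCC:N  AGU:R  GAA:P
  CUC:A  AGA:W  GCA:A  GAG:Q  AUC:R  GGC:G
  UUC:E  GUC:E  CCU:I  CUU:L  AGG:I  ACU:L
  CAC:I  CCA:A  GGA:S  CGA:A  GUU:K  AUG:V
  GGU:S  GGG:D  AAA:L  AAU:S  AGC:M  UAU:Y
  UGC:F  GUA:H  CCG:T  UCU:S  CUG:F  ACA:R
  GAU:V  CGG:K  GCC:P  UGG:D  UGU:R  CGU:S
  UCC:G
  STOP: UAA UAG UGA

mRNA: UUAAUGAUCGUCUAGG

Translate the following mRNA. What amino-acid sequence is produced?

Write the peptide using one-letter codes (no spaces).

Answer: VRE

Derivation:
start AUG at pos 3
pos 3: AUG -> V; peptide=V
pos 6: AUC -> R; peptide=VR
pos 9: GUC -> E; peptide=VRE
pos 12: UAG -> STOP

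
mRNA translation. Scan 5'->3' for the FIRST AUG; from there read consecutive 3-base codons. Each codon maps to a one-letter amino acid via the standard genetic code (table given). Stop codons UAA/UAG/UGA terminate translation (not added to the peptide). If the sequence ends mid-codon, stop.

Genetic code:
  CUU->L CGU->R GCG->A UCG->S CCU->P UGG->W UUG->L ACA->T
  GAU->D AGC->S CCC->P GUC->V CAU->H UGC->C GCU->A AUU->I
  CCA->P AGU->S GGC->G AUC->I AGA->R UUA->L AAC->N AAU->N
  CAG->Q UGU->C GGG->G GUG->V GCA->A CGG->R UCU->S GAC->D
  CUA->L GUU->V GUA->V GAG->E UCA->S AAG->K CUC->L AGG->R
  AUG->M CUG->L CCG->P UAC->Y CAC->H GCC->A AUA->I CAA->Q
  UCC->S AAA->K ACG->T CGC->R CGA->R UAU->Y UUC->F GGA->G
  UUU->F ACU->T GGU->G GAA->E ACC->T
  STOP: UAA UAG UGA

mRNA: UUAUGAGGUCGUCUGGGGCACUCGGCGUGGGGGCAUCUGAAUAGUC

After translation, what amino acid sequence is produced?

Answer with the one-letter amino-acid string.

start AUG at pos 2
pos 2: AUG -> M; peptide=M
pos 5: AGG -> R; peptide=MR
pos 8: UCG -> S; peptide=MRS
pos 11: UCU -> S; peptide=MRSS
pos 14: GGG -> G; peptide=MRSSG
pos 17: GCA -> A; peptide=MRSSGA
pos 20: CUC -> L; peptide=MRSSGAL
pos 23: GGC -> G; peptide=MRSSGALG
pos 26: GUG -> V; peptide=MRSSGALGV
pos 29: GGG -> G; peptide=MRSSGALGVG
pos 32: GCA -> A; peptide=MRSSGALGVGA
pos 35: UCU -> S; peptide=MRSSGALGVGAS
pos 38: GAA -> E; peptide=MRSSGALGVGASE
pos 41: UAG -> STOP

Answer: MRSSGALGVGASE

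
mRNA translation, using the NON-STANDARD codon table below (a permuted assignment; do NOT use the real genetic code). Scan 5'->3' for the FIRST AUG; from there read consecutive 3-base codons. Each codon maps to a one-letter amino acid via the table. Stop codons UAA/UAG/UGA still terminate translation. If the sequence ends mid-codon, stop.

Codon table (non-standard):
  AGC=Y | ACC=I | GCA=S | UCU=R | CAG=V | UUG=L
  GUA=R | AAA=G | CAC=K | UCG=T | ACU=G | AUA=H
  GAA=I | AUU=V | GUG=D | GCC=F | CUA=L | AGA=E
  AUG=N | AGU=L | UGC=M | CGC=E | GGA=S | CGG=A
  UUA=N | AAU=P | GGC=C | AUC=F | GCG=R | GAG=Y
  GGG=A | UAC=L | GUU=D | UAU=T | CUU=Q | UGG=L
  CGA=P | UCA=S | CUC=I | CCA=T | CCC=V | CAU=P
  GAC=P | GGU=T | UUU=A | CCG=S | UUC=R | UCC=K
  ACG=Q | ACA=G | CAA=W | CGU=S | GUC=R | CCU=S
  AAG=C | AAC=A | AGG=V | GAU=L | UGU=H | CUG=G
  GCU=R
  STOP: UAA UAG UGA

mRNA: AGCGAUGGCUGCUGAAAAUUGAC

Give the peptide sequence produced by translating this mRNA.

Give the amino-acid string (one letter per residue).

start AUG at pos 4
pos 4: AUG -> N; peptide=N
pos 7: GCU -> R; peptide=NR
pos 10: GCU -> R; peptide=NRR
pos 13: GAA -> I; peptide=NRRI
pos 16: AAU -> P; peptide=NRRIP
pos 19: UGA -> STOP

Answer: NRRIP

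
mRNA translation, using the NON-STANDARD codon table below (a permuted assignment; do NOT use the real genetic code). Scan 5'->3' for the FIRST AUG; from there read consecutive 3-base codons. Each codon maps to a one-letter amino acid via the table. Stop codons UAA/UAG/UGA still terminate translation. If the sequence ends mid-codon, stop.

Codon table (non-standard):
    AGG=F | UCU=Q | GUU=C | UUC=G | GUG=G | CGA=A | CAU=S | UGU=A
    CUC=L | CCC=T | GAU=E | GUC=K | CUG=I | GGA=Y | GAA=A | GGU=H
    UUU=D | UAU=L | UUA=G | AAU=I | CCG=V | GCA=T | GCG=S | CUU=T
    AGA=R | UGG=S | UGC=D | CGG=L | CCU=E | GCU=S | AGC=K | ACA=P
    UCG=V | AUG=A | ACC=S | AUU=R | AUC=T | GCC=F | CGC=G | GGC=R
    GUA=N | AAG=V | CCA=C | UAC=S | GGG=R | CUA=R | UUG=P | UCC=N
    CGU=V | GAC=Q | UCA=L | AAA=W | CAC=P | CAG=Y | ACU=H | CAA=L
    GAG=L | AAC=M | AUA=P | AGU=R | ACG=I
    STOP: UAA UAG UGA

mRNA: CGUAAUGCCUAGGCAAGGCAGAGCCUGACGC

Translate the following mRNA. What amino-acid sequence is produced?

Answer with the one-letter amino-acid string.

start AUG at pos 4
pos 4: AUG -> A; peptide=A
pos 7: CCU -> E; peptide=AE
pos 10: AGG -> F; peptide=AEF
pos 13: CAA -> L; peptide=AEFL
pos 16: GGC -> R; peptide=AEFLR
pos 19: AGA -> R; peptide=AEFLRR
pos 22: GCC -> F; peptide=AEFLRRF
pos 25: UGA -> STOP

Answer: AEFLRRF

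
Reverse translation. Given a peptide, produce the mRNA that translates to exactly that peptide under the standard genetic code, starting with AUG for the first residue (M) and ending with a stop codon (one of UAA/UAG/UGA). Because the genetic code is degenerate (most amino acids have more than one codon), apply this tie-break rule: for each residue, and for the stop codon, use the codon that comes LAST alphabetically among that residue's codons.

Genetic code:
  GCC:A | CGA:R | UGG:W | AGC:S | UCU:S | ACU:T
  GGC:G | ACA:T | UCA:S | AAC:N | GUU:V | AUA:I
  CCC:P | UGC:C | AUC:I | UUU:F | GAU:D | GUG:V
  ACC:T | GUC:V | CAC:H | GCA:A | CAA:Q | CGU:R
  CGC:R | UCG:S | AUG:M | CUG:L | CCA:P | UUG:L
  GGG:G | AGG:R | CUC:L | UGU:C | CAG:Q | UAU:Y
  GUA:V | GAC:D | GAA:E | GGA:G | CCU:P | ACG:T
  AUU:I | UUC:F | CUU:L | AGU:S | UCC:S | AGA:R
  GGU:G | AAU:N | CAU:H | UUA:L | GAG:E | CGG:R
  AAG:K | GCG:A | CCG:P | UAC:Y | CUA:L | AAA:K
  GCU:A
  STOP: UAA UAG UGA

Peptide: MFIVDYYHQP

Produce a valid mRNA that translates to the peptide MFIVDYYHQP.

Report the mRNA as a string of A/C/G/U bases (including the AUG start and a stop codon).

residue 1: M -> AUG (start codon)
residue 2: F codons sorted = UUC,UUU -> pick last = UUU
residue 3: I codons sorted = AUA,AUC,AUU -> pick last = AUU
residue 4: V codons sorted = GUA,GUC,GUG,GUU -> pick last = GUU
residue 5: D codons sorted = GAC,GAU -> pick last = GAU
residue 6: Y codons sorted = UAC,UAU -> pick last = UAU
residue 7: Y codons sorted = UAC,UAU -> pick last = UAU
residue 8: H codons sorted = CAC,CAU -> pick last = CAU
residue 9: Q codons sorted = CAA,CAG -> pick last = CAG
residue 10: P codons sorted = CCA,CCC,CCG,CCU -> pick last = CCU
terminator: stop codons sorted = UAA,UAG,UGA -> pick last = UGA

Answer: mRNA: AUGUUUAUUGUUGAUUAUUAUCAUCAGCCUUGA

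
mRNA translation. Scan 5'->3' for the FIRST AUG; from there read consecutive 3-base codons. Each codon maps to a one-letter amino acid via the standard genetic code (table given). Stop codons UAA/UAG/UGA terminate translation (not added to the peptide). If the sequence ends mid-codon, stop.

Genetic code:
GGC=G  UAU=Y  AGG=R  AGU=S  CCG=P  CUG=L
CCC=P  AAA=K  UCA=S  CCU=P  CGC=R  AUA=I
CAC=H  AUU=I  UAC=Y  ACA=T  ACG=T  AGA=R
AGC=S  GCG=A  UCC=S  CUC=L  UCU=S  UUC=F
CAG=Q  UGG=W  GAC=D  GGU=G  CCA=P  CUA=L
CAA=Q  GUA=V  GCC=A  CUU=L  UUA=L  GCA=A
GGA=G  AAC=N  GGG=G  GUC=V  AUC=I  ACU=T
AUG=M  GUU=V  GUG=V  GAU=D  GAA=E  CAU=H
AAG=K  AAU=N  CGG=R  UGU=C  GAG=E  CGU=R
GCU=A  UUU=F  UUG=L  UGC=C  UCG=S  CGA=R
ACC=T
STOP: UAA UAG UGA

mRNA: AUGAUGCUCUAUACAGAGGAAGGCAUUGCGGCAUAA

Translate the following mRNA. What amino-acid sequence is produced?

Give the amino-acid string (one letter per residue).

start AUG at pos 0
pos 0: AUG -> M; peptide=M
pos 3: AUG -> M; peptide=MM
pos 6: CUC -> L; peptide=MML
pos 9: UAU -> Y; peptide=MMLY
pos 12: ACA -> T; peptide=MMLYT
pos 15: GAG -> E; peptide=MMLYTE
pos 18: GAA -> E; peptide=MMLYTEE
pos 21: GGC -> G; peptide=MMLYTEEG
pos 24: AUU -> I; peptide=MMLYTEEGI
pos 27: GCG -> A; peptide=MMLYTEEGIA
pos 30: GCA -> A; peptide=MMLYTEEGIAA
pos 33: UAA -> STOP

Answer: MMLYTEEGIAA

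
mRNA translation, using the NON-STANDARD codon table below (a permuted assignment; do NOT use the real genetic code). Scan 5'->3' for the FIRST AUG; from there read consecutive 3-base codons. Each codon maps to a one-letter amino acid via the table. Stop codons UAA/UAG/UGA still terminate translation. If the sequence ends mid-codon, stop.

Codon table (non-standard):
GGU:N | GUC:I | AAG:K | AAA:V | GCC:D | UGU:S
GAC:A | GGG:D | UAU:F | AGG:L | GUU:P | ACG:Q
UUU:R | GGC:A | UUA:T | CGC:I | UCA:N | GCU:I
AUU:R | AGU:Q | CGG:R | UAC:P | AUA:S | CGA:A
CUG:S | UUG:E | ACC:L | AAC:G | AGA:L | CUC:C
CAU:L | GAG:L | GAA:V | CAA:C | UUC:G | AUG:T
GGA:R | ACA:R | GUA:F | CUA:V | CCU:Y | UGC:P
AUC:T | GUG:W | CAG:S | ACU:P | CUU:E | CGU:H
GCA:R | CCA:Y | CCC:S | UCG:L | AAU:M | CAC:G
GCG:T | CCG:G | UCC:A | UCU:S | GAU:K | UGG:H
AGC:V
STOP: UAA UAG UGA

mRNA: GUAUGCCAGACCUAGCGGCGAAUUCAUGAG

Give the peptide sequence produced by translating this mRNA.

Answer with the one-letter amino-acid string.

Answer: TYAVTTMN

Derivation:
start AUG at pos 2
pos 2: AUG -> T; peptide=T
pos 5: CCA -> Y; peptide=TY
pos 8: GAC -> A; peptide=TYA
pos 11: CUA -> V; peptide=TYAV
pos 14: GCG -> T; peptide=TYAVT
pos 17: GCG -> T; peptide=TYAVTT
pos 20: AAU -> M; peptide=TYAVTTM
pos 23: UCA -> N; peptide=TYAVTTMN
pos 26: UGA -> STOP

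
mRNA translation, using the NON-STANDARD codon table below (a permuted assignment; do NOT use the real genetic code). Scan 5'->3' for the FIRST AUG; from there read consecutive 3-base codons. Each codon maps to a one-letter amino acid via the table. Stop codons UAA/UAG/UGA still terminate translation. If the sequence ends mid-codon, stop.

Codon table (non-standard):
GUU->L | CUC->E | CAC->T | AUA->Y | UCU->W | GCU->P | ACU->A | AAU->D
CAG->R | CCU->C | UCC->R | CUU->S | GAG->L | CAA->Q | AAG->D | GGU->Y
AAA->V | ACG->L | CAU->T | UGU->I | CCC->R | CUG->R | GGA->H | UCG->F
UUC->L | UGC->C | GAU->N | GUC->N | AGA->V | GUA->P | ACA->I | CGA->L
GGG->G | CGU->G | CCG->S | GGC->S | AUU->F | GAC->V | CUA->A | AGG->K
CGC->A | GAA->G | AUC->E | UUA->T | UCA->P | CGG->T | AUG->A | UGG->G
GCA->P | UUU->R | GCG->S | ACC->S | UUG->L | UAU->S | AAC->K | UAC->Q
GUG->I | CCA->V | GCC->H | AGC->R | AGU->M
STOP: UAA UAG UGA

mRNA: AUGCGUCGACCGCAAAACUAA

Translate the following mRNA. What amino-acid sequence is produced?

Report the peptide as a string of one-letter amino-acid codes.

start AUG at pos 0
pos 0: AUG -> A; peptide=A
pos 3: CGU -> G; peptide=AG
pos 6: CGA -> L; peptide=AGL
pos 9: CCG -> S; peptide=AGLS
pos 12: CAA -> Q; peptide=AGLSQ
pos 15: AAC -> K; peptide=AGLSQK
pos 18: UAA -> STOP

Answer: AGLSQK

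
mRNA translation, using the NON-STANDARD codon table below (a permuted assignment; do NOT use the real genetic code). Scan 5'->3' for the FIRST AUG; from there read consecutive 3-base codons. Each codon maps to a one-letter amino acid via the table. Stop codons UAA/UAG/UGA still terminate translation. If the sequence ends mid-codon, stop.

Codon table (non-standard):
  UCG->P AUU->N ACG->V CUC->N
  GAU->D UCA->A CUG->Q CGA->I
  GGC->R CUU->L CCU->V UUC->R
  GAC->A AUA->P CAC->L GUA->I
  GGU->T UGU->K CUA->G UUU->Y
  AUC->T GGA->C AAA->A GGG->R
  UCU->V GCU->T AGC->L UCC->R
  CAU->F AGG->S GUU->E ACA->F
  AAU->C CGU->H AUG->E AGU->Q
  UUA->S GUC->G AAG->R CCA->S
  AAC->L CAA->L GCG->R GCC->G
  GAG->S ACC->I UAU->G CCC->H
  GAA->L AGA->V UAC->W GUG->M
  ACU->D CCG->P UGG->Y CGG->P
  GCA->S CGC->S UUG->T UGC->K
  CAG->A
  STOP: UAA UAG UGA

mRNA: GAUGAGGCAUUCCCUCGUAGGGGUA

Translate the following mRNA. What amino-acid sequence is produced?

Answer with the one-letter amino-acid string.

start AUG at pos 1
pos 1: AUG -> E; peptide=E
pos 4: AGG -> S; peptide=ES
pos 7: CAU -> F; peptide=ESF
pos 10: UCC -> R; peptide=ESFR
pos 13: CUC -> N; peptide=ESFRN
pos 16: GUA -> I; peptide=ESFRNI
pos 19: GGG -> R; peptide=ESFRNIR
pos 22: GUA -> I; peptide=ESFRNIRI
pos 25: only 0 nt remain (<3), stop (end of mRNA)

Answer: ESFRNIRI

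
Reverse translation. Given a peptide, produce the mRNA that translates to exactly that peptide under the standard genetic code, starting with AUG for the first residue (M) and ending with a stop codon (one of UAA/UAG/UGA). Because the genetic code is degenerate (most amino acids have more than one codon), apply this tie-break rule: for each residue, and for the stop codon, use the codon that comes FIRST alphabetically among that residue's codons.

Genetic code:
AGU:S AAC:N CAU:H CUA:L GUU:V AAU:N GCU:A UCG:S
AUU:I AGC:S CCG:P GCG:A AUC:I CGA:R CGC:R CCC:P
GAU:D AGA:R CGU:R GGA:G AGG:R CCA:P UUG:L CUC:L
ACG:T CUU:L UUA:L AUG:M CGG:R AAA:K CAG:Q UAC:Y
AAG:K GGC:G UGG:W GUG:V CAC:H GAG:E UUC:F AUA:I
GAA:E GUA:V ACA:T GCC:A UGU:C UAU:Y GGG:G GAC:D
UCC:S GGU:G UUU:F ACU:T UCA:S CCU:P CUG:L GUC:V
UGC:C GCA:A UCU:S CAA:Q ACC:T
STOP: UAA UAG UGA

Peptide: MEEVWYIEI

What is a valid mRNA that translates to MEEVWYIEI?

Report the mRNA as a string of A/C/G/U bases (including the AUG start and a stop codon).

Answer: mRNA: AUGGAAGAAGUAUGGUACAUAGAAAUAUAA

Derivation:
residue 1: M -> AUG (start codon)
residue 2: E codons sorted = GAA,GAG -> pick first = GAA
residue 3: E codons sorted = GAA,GAG -> pick first = GAA
residue 4: V codons sorted = GUA,GUC,GUG,GUU -> pick first = GUA
residue 5: W -> UGG (only codon)
residue 6: Y codons sorted = UAC,UAU -> pick first = UAC
residue 7: I codons sorted = AUA,AUC,AUU -> pick first = AUA
residue 8: E codons sorted = GAA,GAG -> pick first = GAA
residue 9: I codons sorted = AUA,AUC,AUU -> pick first = AUA
terminator: stop codons sorted = UAA,UAG,UGA -> pick first = UAA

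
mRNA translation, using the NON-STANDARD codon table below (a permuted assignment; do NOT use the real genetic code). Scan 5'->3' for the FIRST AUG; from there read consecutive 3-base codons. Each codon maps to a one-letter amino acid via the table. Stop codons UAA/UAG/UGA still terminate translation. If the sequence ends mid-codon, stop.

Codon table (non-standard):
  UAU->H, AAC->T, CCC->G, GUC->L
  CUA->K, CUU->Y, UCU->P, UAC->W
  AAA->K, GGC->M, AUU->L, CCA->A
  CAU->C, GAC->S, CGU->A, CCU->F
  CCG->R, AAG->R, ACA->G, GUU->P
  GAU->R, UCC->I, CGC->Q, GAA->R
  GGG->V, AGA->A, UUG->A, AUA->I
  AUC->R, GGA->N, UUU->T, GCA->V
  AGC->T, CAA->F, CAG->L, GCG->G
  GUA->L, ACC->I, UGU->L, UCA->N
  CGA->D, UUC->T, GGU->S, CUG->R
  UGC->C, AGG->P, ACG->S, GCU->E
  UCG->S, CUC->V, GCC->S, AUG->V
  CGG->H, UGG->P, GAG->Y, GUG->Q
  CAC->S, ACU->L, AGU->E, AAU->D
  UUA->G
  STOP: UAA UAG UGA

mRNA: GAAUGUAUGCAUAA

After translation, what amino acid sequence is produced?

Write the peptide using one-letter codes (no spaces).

Answer: VHV

Derivation:
start AUG at pos 2
pos 2: AUG -> V; peptide=V
pos 5: UAU -> H; peptide=VH
pos 8: GCA -> V; peptide=VHV
pos 11: UAA -> STOP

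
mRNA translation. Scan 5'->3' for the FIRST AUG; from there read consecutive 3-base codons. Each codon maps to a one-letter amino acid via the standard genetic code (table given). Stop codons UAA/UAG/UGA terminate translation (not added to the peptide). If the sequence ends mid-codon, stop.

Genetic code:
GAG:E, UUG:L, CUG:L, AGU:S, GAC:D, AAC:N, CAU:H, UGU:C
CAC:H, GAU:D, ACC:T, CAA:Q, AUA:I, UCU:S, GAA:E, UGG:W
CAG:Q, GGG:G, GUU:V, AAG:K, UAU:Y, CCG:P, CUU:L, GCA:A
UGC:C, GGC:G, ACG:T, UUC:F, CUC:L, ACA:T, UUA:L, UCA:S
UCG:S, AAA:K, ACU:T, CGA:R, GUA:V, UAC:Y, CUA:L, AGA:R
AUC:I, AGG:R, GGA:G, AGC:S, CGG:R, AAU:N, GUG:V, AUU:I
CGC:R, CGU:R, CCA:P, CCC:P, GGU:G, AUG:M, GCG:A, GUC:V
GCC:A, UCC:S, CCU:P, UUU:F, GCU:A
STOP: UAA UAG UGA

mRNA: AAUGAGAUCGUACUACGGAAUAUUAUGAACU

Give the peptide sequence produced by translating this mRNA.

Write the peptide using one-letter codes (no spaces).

start AUG at pos 1
pos 1: AUG -> M; peptide=M
pos 4: AGA -> R; peptide=MR
pos 7: UCG -> S; peptide=MRS
pos 10: UAC -> Y; peptide=MRSY
pos 13: UAC -> Y; peptide=MRSYY
pos 16: GGA -> G; peptide=MRSYYG
pos 19: AUA -> I; peptide=MRSYYGI
pos 22: UUA -> L; peptide=MRSYYGIL
pos 25: UGA -> STOP

Answer: MRSYYGIL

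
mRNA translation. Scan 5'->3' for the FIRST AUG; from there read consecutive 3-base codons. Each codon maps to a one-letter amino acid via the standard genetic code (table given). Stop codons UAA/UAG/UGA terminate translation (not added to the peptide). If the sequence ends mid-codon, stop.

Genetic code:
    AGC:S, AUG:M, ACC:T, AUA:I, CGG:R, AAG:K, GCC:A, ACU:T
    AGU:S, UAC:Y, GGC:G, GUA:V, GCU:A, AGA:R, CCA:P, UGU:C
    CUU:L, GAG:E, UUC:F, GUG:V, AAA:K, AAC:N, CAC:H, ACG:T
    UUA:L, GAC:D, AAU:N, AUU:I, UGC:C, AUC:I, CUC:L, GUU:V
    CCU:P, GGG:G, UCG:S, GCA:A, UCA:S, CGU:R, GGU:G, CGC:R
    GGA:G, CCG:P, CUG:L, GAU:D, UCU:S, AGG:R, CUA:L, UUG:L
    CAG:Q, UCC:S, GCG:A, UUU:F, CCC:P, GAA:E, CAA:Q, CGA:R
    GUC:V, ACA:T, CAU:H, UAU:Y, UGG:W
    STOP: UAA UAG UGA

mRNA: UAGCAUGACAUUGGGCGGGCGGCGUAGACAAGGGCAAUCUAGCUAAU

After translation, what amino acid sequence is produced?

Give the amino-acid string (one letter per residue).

Answer: MTLGGRRRQGQSS

Derivation:
start AUG at pos 4
pos 4: AUG -> M; peptide=M
pos 7: ACA -> T; peptide=MT
pos 10: UUG -> L; peptide=MTL
pos 13: GGC -> G; peptide=MTLG
pos 16: GGG -> G; peptide=MTLGG
pos 19: CGG -> R; peptide=MTLGGR
pos 22: CGU -> R; peptide=MTLGGRR
pos 25: AGA -> R; peptide=MTLGGRRR
pos 28: CAA -> Q; peptide=MTLGGRRRQ
pos 31: GGG -> G; peptide=MTLGGRRRQG
pos 34: CAA -> Q; peptide=MTLGGRRRQGQ
pos 37: UCU -> S; peptide=MTLGGRRRQGQS
pos 40: AGC -> S; peptide=MTLGGRRRQGQSS
pos 43: UAA -> STOP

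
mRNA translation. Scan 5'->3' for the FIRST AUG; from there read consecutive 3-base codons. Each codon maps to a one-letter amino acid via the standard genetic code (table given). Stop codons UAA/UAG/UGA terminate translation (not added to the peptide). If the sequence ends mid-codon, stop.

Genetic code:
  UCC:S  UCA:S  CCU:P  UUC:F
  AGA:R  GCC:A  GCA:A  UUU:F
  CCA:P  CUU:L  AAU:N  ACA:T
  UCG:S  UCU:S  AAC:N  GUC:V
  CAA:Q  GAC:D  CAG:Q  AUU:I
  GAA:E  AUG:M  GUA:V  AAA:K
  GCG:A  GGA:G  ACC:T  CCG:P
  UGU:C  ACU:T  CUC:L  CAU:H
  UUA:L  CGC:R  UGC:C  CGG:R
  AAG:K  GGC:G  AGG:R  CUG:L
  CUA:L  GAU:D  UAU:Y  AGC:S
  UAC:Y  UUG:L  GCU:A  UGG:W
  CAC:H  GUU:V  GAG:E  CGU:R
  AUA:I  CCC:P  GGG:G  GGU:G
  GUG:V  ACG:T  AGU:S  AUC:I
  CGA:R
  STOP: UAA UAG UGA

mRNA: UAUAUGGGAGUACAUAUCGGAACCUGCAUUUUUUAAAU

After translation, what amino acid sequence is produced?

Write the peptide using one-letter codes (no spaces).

Answer: MGVHIGTCIF

Derivation:
start AUG at pos 3
pos 3: AUG -> M; peptide=M
pos 6: GGA -> G; peptide=MG
pos 9: GUA -> V; peptide=MGV
pos 12: CAU -> H; peptide=MGVH
pos 15: AUC -> I; peptide=MGVHI
pos 18: GGA -> G; peptide=MGVHIG
pos 21: ACC -> T; peptide=MGVHIGT
pos 24: UGC -> C; peptide=MGVHIGTC
pos 27: AUU -> I; peptide=MGVHIGTCI
pos 30: UUU -> F; peptide=MGVHIGTCIF
pos 33: UAA -> STOP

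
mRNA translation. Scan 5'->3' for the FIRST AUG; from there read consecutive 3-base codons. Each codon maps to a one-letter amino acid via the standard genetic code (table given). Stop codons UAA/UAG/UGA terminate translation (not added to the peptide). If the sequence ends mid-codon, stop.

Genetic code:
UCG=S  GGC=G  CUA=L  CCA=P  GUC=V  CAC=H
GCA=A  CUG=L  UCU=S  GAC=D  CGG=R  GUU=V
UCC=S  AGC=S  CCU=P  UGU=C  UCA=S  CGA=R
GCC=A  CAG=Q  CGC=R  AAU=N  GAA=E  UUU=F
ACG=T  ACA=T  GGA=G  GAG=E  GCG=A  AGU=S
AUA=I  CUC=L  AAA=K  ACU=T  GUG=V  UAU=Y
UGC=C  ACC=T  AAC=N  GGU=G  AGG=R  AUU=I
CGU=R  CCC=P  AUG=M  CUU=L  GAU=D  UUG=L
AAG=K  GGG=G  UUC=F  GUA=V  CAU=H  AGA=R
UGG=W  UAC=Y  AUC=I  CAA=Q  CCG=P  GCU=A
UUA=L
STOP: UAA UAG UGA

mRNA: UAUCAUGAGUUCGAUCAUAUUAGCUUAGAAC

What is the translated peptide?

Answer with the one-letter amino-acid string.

start AUG at pos 4
pos 4: AUG -> M; peptide=M
pos 7: AGU -> S; peptide=MS
pos 10: UCG -> S; peptide=MSS
pos 13: AUC -> I; peptide=MSSI
pos 16: AUA -> I; peptide=MSSII
pos 19: UUA -> L; peptide=MSSIIL
pos 22: GCU -> A; peptide=MSSIILA
pos 25: UAG -> STOP

Answer: MSSIILA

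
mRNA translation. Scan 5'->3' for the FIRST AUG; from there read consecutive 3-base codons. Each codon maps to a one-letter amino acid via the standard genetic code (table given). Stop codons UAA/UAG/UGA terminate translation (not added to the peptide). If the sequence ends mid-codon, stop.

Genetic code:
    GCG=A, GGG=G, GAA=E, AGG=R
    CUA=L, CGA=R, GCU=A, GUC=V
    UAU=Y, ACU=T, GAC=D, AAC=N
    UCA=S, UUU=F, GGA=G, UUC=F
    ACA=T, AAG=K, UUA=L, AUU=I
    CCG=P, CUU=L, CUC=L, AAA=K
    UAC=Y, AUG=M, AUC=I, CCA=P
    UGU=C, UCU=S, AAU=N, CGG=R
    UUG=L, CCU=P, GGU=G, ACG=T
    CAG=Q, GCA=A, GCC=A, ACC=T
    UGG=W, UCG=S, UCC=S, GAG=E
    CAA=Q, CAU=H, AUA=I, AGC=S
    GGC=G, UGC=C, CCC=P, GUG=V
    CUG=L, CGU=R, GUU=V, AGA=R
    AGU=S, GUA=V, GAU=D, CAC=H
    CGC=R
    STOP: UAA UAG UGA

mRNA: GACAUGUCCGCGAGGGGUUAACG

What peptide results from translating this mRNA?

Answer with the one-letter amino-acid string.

start AUG at pos 3
pos 3: AUG -> M; peptide=M
pos 6: UCC -> S; peptide=MS
pos 9: GCG -> A; peptide=MSA
pos 12: AGG -> R; peptide=MSAR
pos 15: GGU -> G; peptide=MSARG
pos 18: UAA -> STOP

Answer: MSARG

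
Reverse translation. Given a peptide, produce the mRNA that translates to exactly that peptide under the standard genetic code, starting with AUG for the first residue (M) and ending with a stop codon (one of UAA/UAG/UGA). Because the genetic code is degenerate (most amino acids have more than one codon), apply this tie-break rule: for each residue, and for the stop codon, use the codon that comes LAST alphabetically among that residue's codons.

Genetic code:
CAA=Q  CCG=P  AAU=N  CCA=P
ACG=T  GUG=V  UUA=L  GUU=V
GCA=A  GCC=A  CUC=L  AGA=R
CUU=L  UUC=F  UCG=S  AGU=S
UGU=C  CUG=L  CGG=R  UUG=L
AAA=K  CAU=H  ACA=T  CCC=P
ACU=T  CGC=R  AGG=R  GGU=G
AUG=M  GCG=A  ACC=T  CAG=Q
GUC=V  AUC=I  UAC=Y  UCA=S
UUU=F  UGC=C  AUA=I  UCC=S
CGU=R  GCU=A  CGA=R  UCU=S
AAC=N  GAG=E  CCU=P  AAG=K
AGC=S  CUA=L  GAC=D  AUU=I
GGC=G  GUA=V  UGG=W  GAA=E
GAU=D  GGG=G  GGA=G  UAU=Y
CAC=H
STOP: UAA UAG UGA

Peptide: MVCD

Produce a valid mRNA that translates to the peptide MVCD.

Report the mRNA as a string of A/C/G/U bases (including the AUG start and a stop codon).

residue 1: M -> AUG (start codon)
residue 2: V codons sorted = GUA,GUC,GUG,GUU -> pick last = GUU
residue 3: C codons sorted = UGC,UGU -> pick last = UGU
residue 4: D codons sorted = GAC,GAU -> pick last = GAU
terminator: stop codons sorted = UAA,UAG,UGA -> pick last = UGA

Answer: mRNA: AUGGUUUGUGAUUGA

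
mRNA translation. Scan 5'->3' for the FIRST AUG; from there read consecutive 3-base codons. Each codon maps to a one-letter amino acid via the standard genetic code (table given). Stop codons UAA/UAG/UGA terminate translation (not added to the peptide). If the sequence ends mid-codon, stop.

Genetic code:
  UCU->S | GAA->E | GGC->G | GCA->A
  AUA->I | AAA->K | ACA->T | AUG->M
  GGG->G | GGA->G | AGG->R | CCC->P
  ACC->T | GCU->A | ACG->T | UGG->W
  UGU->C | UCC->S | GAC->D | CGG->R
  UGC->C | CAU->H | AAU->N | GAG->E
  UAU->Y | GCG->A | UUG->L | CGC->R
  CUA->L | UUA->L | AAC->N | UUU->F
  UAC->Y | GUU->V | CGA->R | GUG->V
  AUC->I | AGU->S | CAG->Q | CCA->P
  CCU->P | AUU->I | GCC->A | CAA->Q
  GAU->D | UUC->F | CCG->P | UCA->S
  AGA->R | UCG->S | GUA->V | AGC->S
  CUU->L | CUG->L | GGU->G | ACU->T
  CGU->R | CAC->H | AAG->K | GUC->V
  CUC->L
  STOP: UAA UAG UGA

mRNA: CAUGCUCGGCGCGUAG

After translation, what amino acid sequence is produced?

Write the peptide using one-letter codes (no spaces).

start AUG at pos 1
pos 1: AUG -> M; peptide=M
pos 4: CUC -> L; peptide=ML
pos 7: GGC -> G; peptide=MLG
pos 10: GCG -> A; peptide=MLGA
pos 13: UAG -> STOP

Answer: MLGA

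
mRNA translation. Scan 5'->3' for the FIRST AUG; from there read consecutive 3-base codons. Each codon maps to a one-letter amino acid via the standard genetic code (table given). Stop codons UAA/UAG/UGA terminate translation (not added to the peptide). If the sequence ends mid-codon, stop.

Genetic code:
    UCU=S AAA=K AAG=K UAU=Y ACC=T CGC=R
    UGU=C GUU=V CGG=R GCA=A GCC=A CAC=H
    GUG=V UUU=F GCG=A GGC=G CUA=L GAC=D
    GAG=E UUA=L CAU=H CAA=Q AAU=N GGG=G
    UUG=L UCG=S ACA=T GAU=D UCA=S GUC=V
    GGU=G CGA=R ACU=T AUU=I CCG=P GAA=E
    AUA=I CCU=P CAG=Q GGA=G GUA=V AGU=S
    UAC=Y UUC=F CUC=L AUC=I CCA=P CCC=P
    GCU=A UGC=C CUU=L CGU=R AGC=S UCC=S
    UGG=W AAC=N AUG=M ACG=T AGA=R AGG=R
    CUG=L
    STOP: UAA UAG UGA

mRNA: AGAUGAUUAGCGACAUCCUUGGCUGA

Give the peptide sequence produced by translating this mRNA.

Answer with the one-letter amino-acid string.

Answer: MISDILG

Derivation:
start AUG at pos 2
pos 2: AUG -> M; peptide=M
pos 5: AUU -> I; peptide=MI
pos 8: AGC -> S; peptide=MIS
pos 11: GAC -> D; peptide=MISD
pos 14: AUC -> I; peptide=MISDI
pos 17: CUU -> L; peptide=MISDIL
pos 20: GGC -> G; peptide=MISDILG
pos 23: UGA -> STOP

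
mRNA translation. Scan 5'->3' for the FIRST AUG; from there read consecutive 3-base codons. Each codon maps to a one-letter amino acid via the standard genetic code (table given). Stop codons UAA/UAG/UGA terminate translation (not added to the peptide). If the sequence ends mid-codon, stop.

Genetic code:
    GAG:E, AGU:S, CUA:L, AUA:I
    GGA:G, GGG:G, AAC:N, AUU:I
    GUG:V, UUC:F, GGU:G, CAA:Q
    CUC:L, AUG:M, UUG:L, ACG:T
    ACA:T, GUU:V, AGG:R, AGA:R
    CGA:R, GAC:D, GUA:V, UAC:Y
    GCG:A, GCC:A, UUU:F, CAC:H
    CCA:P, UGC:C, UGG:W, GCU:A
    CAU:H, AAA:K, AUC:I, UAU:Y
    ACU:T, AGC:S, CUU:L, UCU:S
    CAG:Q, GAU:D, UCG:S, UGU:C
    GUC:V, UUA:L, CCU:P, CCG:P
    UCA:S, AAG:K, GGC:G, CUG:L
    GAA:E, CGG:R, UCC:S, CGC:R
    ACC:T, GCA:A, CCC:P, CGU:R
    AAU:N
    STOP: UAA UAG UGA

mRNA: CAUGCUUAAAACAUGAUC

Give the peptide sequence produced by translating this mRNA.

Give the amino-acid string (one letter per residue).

Answer: MLKT

Derivation:
start AUG at pos 1
pos 1: AUG -> M; peptide=M
pos 4: CUU -> L; peptide=ML
pos 7: AAA -> K; peptide=MLK
pos 10: ACA -> T; peptide=MLKT
pos 13: UGA -> STOP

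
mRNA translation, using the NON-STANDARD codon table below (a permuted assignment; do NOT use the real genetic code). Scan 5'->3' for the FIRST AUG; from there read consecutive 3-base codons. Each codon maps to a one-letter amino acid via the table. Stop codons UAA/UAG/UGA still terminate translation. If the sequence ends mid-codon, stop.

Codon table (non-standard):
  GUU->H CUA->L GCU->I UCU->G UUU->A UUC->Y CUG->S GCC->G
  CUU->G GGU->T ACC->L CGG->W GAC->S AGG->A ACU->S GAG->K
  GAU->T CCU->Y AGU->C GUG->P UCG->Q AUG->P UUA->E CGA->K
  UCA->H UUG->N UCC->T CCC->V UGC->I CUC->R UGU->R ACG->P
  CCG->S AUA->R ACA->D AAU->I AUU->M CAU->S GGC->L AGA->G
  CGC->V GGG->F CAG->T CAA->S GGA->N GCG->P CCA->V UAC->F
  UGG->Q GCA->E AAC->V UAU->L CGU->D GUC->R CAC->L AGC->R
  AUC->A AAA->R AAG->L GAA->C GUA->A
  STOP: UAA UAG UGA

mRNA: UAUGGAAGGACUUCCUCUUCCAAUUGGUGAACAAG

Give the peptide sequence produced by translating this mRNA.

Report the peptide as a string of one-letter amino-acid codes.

Answer: PCNGYGVMTCS

Derivation:
start AUG at pos 1
pos 1: AUG -> P; peptide=P
pos 4: GAA -> C; peptide=PC
pos 7: GGA -> N; peptide=PCN
pos 10: CUU -> G; peptide=PCNG
pos 13: CCU -> Y; peptide=PCNGY
pos 16: CUU -> G; peptide=PCNGYG
pos 19: CCA -> V; peptide=PCNGYGV
pos 22: AUU -> M; peptide=PCNGYGVM
pos 25: GGU -> T; peptide=PCNGYGVMT
pos 28: GAA -> C; peptide=PCNGYGVMTC
pos 31: CAA -> S; peptide=PCNGYGVMTCS
pos 34: only 1 nt remain (<3), stop (end of mRNA)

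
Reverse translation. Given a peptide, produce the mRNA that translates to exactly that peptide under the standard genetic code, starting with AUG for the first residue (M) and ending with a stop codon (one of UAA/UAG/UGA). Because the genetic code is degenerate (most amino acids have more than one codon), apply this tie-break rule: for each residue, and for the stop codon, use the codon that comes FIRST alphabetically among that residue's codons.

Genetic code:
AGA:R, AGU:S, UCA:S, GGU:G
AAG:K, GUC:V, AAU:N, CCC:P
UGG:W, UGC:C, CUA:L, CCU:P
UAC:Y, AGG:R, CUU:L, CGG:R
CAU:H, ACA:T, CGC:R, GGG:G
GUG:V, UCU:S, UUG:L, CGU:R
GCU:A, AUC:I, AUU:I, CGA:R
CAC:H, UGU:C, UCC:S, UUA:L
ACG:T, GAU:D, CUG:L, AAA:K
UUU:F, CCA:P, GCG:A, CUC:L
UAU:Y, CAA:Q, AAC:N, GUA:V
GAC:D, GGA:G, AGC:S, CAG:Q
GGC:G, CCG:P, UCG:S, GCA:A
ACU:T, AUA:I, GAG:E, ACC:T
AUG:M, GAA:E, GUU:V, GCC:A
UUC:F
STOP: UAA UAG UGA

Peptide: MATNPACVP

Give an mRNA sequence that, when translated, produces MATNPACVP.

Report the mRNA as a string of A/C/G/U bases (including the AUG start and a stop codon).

Answer: mRNA: AUGGCAACAAACCCAGCAUGCGUACCAUAA

Derivation:
residue 1: M -> AUG (start codon)
residue 2: A codons sorted = GCA,GCC,GCG,GCU -> pick first = GCA
residue 3: T codons sorted = ACA,ACC,ACG,ACU -> pick first = ACA
residue 4: N codons sorted = AAC,AAU -> pick first = AAC
residue 5: P codons sorted = CCA,CCC,CCG,CCU -> pick first = CCA
residue 6: A codons sorted = GCA,GCC,GCG,GCU -> pick first = GCA
residue 7: C codons sorted = UGC,UGU -> pick first = UGC
residue 8: V codons sorted = GUA,GUC,GUG,GUU -> pick first = GUA
residue 9: P codons sorted = CCA,CCC,CCG,CCU -> pick first = CCA
terminator: stop codons sorted = UAA,UAG,UGA -> pick first = UAA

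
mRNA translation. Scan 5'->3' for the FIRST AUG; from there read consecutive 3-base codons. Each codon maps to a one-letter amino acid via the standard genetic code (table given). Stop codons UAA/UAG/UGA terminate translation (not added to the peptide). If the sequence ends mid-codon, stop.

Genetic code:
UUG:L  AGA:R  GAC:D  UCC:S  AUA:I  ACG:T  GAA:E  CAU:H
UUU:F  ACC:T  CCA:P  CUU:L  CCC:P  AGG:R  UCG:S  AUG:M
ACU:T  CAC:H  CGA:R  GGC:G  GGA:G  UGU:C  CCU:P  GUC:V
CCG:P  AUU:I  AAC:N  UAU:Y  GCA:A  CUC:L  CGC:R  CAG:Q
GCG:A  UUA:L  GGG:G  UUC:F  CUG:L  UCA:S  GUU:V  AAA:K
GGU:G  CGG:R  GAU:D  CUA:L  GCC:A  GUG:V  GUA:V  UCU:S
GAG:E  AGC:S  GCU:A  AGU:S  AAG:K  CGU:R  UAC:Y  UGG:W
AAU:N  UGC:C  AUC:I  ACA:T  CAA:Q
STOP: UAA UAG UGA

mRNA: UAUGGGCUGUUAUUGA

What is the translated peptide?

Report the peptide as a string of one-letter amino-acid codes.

Answer: MGCY

Derivation:
start AUG at pos 1
pos 1: AUG -> M; peptide=M
pos 4: GGC -> G; peptide=MG
pos 7: UGU -> C; peptide=MGC
pos 10: UAU -> Y; peptide=MGCY
pos 13: UGA -> STOP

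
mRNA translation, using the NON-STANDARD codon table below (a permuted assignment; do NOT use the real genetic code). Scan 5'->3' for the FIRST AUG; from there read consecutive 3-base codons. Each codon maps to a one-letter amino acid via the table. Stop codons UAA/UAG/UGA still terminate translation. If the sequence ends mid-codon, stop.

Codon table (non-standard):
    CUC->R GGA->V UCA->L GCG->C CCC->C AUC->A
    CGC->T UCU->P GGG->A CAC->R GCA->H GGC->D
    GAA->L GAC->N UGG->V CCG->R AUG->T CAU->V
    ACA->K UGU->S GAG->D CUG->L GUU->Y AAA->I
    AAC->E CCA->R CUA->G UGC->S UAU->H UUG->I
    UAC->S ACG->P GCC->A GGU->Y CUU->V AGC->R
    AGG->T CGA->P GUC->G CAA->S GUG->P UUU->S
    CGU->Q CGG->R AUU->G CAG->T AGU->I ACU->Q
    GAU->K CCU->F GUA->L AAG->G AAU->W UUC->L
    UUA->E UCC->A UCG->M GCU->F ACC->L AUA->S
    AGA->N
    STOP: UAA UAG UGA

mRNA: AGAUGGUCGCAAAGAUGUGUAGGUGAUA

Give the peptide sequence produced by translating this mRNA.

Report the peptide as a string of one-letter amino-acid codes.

start AUG at pos 2
pos 2: AUG -> T; peptide=T
pos 5: GUC -> G; peptide=TG
pos 8: GCA -> H; peptide=TGH
pos 11: AAG -> G; peptide=TGHG
pos 14: AUG -> T; peptide=TGHGT
pos 17: UGU -> S; peptide=TGHGTS
pos 20: AGG -> T; peptide=TGHGTST
pos 23: UGA -> STOP

Answer: TGHGTST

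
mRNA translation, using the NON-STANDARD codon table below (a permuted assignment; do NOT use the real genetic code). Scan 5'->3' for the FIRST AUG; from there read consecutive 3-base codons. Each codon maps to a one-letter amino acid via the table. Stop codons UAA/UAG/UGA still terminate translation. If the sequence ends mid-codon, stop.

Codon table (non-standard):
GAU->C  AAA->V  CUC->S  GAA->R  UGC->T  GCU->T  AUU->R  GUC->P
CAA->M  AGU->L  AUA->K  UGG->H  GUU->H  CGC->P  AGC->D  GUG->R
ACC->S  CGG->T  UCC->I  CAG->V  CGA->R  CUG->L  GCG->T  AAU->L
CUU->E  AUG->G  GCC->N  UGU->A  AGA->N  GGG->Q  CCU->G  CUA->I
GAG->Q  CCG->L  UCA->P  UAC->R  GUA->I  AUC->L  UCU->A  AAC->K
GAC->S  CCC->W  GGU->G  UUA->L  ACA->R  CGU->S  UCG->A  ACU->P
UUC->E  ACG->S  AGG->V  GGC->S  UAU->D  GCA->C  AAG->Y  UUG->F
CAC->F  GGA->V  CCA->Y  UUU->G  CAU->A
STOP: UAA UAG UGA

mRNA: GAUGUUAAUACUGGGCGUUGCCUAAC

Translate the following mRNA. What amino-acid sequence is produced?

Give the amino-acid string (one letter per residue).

start AUG at pos 1
pos 1: AUG -> G; peptide=G
pos 4: UUA -> L; peptide=GL
pos 7: AUA -> K; peptide=GLK
pos 10: CUG -> L; peptide=GLKL
pos 13: GGC -> S; peptide=GLKLS
pos 16: GUU -> H; peptide=GLKLSH
pos 19: GCC -> N; peptide=GLKLSHN
pos 22: UAA -> STOP

Answer: GLKLSHN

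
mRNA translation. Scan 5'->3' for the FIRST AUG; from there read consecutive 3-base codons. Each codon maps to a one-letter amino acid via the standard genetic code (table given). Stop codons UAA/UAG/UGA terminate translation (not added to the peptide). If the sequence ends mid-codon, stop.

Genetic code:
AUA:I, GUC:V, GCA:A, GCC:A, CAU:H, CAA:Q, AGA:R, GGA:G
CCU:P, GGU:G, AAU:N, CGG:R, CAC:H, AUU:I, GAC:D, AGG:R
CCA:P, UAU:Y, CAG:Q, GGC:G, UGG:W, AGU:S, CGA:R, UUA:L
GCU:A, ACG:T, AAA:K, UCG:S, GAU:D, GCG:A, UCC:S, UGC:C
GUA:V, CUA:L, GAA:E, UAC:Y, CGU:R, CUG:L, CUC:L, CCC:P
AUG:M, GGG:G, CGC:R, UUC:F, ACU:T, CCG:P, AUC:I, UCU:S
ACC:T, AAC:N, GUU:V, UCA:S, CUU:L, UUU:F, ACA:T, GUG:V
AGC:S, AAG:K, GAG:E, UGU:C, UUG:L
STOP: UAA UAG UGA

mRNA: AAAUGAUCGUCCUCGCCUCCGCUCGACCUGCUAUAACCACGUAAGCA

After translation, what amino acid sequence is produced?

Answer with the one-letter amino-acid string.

Answer: MIVLASARPAITT

Derivation:
start AUG at pos 2
pos 2: AUG -> M; peptide=M
pos 5: AUC -> I; peptide=MI
pos 8: GUC -> V; peptide=MIV
pos 11: CUC -> L; peptide=MIVL
pos 14: GCC -> A; peptide=MIVLA
pos 17: UCC -> S; peptide=MIVLAS
pos 20: GCU -> A; peptide=MIVLASA
pos 23: CGA -> R; peptide=MIVLASAR
pos 26: CCU -> P; peptide=MIVLASARP
pos 29: GCU -> A; peptide=MIVLASARPA
pos 32: AUA -> I; peptide=MIVLASARPAI
pos 35: ACC -> T; peptide=MIVLASARPAIT
pos 38: ACG -> T; peptide=MIVLASARPAITT
pos 41: UAA -> STOP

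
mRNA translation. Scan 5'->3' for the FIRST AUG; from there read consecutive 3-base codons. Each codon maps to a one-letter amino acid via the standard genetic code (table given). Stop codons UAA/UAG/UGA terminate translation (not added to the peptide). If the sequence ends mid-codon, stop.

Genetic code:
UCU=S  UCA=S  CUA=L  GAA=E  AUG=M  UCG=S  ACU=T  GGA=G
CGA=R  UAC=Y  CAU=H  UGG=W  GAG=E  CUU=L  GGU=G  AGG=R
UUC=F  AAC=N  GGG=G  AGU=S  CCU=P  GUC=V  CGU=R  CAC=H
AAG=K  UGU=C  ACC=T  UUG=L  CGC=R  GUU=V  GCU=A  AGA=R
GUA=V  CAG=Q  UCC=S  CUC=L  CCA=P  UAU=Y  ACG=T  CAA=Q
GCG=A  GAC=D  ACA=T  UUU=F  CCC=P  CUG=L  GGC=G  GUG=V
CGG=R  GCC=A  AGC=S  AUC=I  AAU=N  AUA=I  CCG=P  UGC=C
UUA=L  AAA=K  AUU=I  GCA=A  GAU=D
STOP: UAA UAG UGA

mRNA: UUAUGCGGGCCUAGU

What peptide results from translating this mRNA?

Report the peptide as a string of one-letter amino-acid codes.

Answer: MRA

Derivation:
start AUG at pos 2
pos 2: AUG -> M; peptide=M
pos 5: CGG -> R; peptide=MR
pos 8: GCC -> A; peptide=MRA
pos 11: UAG -> STOP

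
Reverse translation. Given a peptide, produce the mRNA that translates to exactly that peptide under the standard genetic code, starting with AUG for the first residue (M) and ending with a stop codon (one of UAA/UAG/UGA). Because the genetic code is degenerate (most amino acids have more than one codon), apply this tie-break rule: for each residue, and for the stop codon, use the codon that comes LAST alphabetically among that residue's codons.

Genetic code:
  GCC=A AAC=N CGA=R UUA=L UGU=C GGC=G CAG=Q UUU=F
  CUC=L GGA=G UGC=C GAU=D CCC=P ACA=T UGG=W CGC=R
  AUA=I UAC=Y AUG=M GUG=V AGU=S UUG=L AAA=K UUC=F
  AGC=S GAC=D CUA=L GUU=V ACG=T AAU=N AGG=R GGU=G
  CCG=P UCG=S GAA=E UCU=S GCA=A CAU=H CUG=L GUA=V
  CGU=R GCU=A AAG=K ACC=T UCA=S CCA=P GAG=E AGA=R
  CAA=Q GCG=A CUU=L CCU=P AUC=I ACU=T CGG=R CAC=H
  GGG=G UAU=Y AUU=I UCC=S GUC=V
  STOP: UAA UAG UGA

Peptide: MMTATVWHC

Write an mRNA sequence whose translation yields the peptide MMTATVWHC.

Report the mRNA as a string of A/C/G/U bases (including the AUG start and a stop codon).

Answer: mRNA: AUGAUGACUGCUACUGUUUGGCAUUGUUGA

Derivation:
residue 1: M -> AUG (start codon)
residue 2: M -> AUG (only codon)
residue 3: T codons sorted = ACA,ACC,ACG,ACU -> pick last = ACU
residue 4: A codons sorted = GCA,GCC,GCG,GCU -> pick last = GCU
residue 5: T codons sorted = ACA,ACC,ACG,ACU -> pick last = ACU
residue 6: V codons sorted = GUA,GUC,GUG,GUU -> pick last = GUU
residue 7: W -> UGG (only codon)
residue 8: H codons sorted = CAC,CAU -> pick last = CAU
residue 9: C codons sorted = UGC,UGU -> pick last = UGU
terminator: stop codons sorted = UAA,UAG,UGA -> pick last = UGA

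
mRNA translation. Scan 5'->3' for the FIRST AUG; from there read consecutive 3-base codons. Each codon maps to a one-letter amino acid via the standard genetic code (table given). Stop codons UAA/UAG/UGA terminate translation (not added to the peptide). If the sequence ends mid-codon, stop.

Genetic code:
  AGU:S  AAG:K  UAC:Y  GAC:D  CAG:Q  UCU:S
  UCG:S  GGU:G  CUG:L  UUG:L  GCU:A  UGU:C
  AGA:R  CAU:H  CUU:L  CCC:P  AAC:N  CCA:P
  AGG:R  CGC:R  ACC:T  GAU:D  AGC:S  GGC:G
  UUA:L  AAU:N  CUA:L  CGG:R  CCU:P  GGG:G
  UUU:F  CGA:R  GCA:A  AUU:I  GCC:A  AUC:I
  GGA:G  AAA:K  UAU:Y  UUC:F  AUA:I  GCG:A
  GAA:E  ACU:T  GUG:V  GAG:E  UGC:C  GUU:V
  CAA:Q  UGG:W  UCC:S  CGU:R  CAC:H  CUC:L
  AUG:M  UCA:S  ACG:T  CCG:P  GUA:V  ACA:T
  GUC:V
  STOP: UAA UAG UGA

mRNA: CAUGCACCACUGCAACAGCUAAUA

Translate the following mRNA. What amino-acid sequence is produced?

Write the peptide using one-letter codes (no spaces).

Answer: MHHCNS

Derivation:
start AUG at pos 1
pos 1: AUG -> M; peptide=M
pos 4: CAC -> H; peptide=MH
pos 7: CAC -> H; peptide=MHH
pos 10: UGC -> C; peptide=MHHC
pos 13: AAC -> N; peptide=MHHCN
pos 16: AGC -> S; peptide=MHHCNS
pos 19: UAA -> STOP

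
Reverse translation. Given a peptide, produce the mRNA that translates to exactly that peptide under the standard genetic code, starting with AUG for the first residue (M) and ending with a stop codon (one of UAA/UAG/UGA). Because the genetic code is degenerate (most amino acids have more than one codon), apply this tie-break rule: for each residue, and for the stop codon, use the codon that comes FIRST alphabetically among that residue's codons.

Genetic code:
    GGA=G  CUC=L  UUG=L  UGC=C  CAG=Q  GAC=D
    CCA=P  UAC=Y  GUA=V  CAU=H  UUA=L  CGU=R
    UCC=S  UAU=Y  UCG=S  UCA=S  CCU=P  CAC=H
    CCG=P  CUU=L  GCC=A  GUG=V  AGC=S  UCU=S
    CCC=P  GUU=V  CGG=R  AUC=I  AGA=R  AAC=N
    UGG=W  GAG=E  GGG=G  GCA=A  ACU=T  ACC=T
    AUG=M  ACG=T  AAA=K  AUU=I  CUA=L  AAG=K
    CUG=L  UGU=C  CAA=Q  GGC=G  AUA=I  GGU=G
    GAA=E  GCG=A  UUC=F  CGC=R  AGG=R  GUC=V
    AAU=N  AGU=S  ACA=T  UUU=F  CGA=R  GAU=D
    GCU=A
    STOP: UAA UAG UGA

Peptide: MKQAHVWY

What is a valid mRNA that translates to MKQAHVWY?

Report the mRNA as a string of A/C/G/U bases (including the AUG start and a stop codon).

residue 1: M -> AUG (start codon)
residue 2: K codons sorted = AAA,AAG -> pick first = AAA
residue 3: Q codons sorted = CAA,CAG -> pick first = CAA
residue 4: A codons sorted = GCA,GCC,GCG,GCU -> pick first = GCA
residue 5: H codons sorted = CAC,CAU -> pick first = CAC
residue 6: V codons sorted = GUA,GUC,GUG,GUU -> pick first = GUA
residue 7: W -> UGG (only codon)
residue 8: Y codons sorted = UAC,UAU -> pick first = UAC
terminator: stop codons sorted = UAA,UAG,UGA -> pick first = UAA

Answer: mRNA: AUGAAACAAGCACACGUAUGGUACUAA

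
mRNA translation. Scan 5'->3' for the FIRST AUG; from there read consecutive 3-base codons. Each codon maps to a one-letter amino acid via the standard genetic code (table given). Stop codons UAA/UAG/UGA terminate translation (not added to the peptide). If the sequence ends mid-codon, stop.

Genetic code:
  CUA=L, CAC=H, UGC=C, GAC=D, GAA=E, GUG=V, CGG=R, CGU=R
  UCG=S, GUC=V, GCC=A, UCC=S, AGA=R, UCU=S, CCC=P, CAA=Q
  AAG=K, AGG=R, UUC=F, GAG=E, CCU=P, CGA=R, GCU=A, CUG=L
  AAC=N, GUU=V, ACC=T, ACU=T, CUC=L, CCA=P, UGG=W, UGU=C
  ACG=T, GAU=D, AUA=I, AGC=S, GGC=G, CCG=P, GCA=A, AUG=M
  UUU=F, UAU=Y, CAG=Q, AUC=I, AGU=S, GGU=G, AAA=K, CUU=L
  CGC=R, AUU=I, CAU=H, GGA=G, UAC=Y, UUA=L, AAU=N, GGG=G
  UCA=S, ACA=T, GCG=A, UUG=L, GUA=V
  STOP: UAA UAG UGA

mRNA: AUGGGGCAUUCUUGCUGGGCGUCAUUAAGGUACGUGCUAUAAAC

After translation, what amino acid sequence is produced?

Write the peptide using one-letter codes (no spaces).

start AUG at pos 0
pos 0: AUG -> M; peptide=M
pos 3: GGG -> G; peptide=MG
pos 6: CAU -> H; peptide=MGH
pos 9: UCU -> S; peptide=MGHS
pos 12: UGC -> C; peptide=MGHSC
pos 15: UGG -> W; peptide=MGHSCW
pos 18: GCG -> A; peptide=MGHSCWA
pos 21: UCA -> S; peptide=MGHSCWAS
pos 24: UUA -> L; peptide=MGHSCWASL
pos 27: AGG -> R; peptide=MGHSCWASLR
pos 30: UAC -> Y; peptide=MGHSCWASLRY
pos 33: GUG -> V; peptide=MGHSCWASLRYV
pos 36: CUA -> L; peptide=MGHSCWASLRYVL
pos 39: UAA -> STOP

Answer: MGHSCWASLRYVL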